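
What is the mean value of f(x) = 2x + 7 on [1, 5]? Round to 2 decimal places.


Average value = 1/(b-a) * integral from a to b of f(x) dx
First compute the integral of 2x + 7:
F(x) = x^2 + 7x
F(5) = 1 * 25 + 7 * 5 = 60
F(1) = 1 * 1 + 7 * 1 = 8
Integral = 60 - 8 = 52
Average = 52 / (5 - 1) = 52 / 4
= 13 = 13.00

13.00


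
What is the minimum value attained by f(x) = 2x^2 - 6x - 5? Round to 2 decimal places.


For a quadratic f(x) = ax^2 + bx + c with a > 0, the minimum is at the vertex.
Vertex x-coordinate: x = -b/(2a)
x = -(-6) / (2 * 2)
x = 6/4 = 3/2
Substitute back to find the minimum value:
f(3/2) = 2 * (3/2)^2 - 6 * (3/2) - 5
= 9/2 - 9 - 5
= -19/2 = -9.50

-9.50


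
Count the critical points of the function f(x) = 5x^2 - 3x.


Find where f'(x) = 0:
f'(x) = 10x - 3
Set f'(x) = 0:
10x - 3 = 0
x = 3 / 10 = 3/10
This is a linear equation in x, so there is exactly one solution.
Number of critical points: 1

1


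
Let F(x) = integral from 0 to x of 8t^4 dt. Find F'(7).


By the Fundamental Theorem of Calculus (Part 1):
If F(x) = integral from 0 to x of f(t) dt, then F'(x) = f(x)
Here f(t) = 8t^4
So F'(x) = 8x^4
Evaluate at x = 7:
F'(7) = 8 * 7^4
= 8 * 2401
= 19208

19208


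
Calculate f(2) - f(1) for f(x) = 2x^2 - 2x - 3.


Net change = f(b) - f(a)
f(x) = 2x^2 - 2x - 3
Compute f(2):
f(2) = 2 * 2^2 - 2 * 2 - 3
= 8 - 4 - 3
= 1
Compute f(1):
f(1) = 2 * 1^2 - 2 * 1 - 3
= 2 - 2 - 3
= -3
Net change = 1 - (-3) = 4

4


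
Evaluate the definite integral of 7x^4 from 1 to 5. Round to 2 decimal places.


Find the antiderivative of 7x^4:
F(x) = 7/5 * x^5
Apply the Fundamental Theorem of Calculus:
F(5) - F(1)
= 7/5 * 5^5 - 7/5 * 1^5
= 7/5 * (3125 - 1)
= 7/5 * 3124
= 21868/5 = 4373.60

4373.60


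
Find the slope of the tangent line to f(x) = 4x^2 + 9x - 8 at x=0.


The slope of the tangent line equals f'(x) at the point.
f(x) = 4x^2 + 9x - 8
f'(x) = 8x + 9
At x = 0:
f'(0) = 8 * 0 + 9
= 0 + 9
= 9

9


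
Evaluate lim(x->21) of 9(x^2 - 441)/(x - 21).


Direct substitution gives 0/0, so we factor the numerator.
Factor: 9(x^2 - 441) = 9 * (x - 21)(x + 21)
Cancel the common factor (x - 21):
9(x^2 - 441)/(x - 21) = 9 * (x + 21)
Now substitute x = 21:
= 9 * (21 + 21) = 378

378


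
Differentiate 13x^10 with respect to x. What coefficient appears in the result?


We apply the power rule: d/dx [ax^n] = a*n * x^(n-1)
d/dx [13x^10]
= 13 * 10 * x^(10-1)
= 130x^9
The coefficient is 130

130


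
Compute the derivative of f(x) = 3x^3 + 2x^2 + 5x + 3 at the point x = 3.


Differentiate f(x) = 3x^3 + 2x^2 + 5x + 3 term by term:
f'(x) = 9x^2 + 4x + 5
Substitute x = 3:
f'(3) = 9 * 3^2 + 4 * 3 + 5
= 81 + 12 + 5
= 98

98


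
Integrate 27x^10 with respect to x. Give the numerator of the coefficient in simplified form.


Apply the power rule for integration:
integral of ax^n dx = a/(n+1) * x^(n+1) + C
integral of 27x^10 dx
= 27/11 * x^11 + C
The coefficient in lowest terms is 27/11, and its numerator is 27

27


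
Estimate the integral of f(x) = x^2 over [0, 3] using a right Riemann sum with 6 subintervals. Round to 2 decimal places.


Right Riemann sum uses right endpoints of each subinterval.
Interval: [0, 3], n = 6
dx = (3 - 0) / 6 = 1/2
Right endpoints: [1/2, 1, 3/2, 2, 5/2, 3]
f values: [1/4, 1, 9/4, 4, 25/4, 9]
Sum = dx * (sum of f values)
= 1/2 * 91/4
= 91/8 ≈ 11.38

11.38


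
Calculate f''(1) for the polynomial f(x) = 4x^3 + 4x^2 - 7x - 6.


First derivative:
f'(x) = 12x^2 + 8x - 7
Second derivative:
f''(x) = 24x + 8
Substitute x = 1:
f''(1) = 24 * 1 + 8
= 24 + 8
= 32

32


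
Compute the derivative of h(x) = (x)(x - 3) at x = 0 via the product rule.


Let u(x) = x and v(x) = x - 3
u'(x) = 1
v'(x) = 1
Product rule: h'(x) = u'(x)*v(x) + u(x)*v'(x)
= 1 * (x - 3) + (x) * 1
At x = 0:
u(0) = 1 * 0 + 0 = 0
v(0) = 1 * 0 - 3 = -3
h'(0) = 1 * (-3) + 0 * 1
= -3 + 0
= -3

-3


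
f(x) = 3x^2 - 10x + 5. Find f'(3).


Differentiate term by term using power and sum rules:
f(x) = 3x^2 - 10x + 5
f'(x) = 6x - 10
Substitute x = 3:
f'(3) = 6 * 3 - 10
= 18 - 10
= 8

8


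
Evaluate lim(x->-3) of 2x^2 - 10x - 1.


Since polynomials are continuous, we use direct substitution.
lim(x->-3) of 2x^2 - 10x - 1
= 2 * (-3)^2 - 10 * (-3) - 1
= 18 + 30 - 1
= 47

47


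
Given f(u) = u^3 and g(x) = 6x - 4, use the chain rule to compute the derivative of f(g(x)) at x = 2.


Using the chain rule: (f(g(x)))' = f'(g(x)) * g'(x)
First, find g(2):
g(2) = 6 * 2 - 4 = 8
Next, f'(u) = 3u^2
And g'(x) = 6
So f'(g(2)) * g'(2)
= 3 * 8^2 * 6
= 3 * 64 * 6
= 1152

1152


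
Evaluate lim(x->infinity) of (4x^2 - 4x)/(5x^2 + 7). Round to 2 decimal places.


For limits at infinity with equal-degree polynomials,
we compare leading coefficients.
Numerator leading term: 4x^2
Denominator leading term: 5x^2
Divide both by x^2:
lim = (4 - 4/x) / (5 + 7/x^2)
As x -> infinity, the 1/x and 1/x^2 terms vanish:
= 4/5 = 0.80

0.80


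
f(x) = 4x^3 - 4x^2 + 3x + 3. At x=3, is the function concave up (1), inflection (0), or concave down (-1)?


Concavity is determined by the sign of f''(x).
f(x) = 4x^3 - 4x^2 + 3x + 3
f'(x) = 12x^2 - 8x + 3
f''(x) = 24x - 8
f''(3) = 24 * 3 - 8
= 72 - 8
= 64
Since f''(3) > 0, the function is concave up (1)

1


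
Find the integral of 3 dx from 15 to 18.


The integral of a constant k over [a, b] equals k * (b - a).
integral from 15 to 18 of 3 dx
= 3 * (18 - 15)
= 3 * 3
= 9

9


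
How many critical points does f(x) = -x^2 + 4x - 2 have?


Find where f'(x) = 0:
f'(x) = -2x + 4
Set f'(x) = 0:
-2x + 4 = 0
x = -4 / (-2) = 2
This is a linear equation in x, so there is exactly one solution.
Number of critical points: 1

1


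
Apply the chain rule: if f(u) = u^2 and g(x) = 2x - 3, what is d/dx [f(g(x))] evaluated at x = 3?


Using the chain rule: (f(g(x)))' = f'(g(x)) * g'(x)
First, find g(3):
g(3) = 2 * 3 - 3 = 3
Next, f'(u) = 2u
And g'(x) = 2
So f'(g(3)) * g'(3)
= 2 * 3 * 2
= 12

12


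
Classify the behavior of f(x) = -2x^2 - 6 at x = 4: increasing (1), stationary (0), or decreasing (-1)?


Compute f'(x) to determine behavior:
f'(x) = -4x
f'(4) = -4 * 4 + 0
= -16 + 0
= -16
Since f'(4) < 0, the function is decreasing (-1)

-1


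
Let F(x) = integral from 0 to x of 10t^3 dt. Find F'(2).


By the Fundamental Theorem of Calculus (Part 1):
If F(x) = integral from 0 to x of f(t) dt, then F'(x) = f(x)
Here f(t) = 10t^3
So F'(x) = 10x^3
Evaluate at x = 2:
F'(2) = 10 * 2^3
= 10 * 8
= 80

80


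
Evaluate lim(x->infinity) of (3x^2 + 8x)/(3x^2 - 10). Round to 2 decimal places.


For limits at infinity with equal-degree polynomials,
we compare leading coefficients.
Numerator leading term: 3x^2
Denominator leading term: 3x^2
Divide both by x^2:
lim = (3 + 8/x) / (3 - 10/x^2)
As x -> infinity, the 1/x and 1/x^2 terms vanish:
= 3/3 = 1 = 1.00

1.00


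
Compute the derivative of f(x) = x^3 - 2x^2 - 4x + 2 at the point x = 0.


Differentiate f(x) = x^3 - 2x^2 - 4x + 2 term by term:
f'(x) = 3x^2 - 4x - 4
Substitute x = 0:
f'(0) = 3 * 0^2 - 4 * 0 - 4
= 0 + 0 - 4
= -4

-4


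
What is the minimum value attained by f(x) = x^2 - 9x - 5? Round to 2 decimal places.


For a quadratic f(x) = ax^2 + bx + c with a > 0, the minimum is at the vertex.
Vertex x-coordinate: x = -b/(2a)
x = -(-9) / (2 * 1)
x = 9/2
Substitute back to find the minimum value:
f(9/2) = 1 * (9/2)^2 - 9 * (9/2) - 5
= 81/4 - 81/2 - 5
= -101/4 = -25.25

-25.25


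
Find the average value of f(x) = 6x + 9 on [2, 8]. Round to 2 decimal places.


Average value = 1/(b-a) * integral from a to b of f(x) dx
First compute the integral of 6x + 9:
F(x) = 3x^2 + 9x
F(8) = 3 * 64 + 9 * 8 = 264
F(2) = 3 * 4 + 9 * 2 = 30
Integral = 264 - 30 = 234
Average = 234 / (8 - 2) = 234 / 6
= 39 = 39.00

39.00


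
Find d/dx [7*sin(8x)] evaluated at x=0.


Apply the chain rule to differentiate 7*sin(8x):
d/dx [7*sin(8x)]
= 7 * cos(8x) * d/dx(8x)
= 7 * 8 * cos(8x)
= 56 * cos(8x)
Evaluate at x = 0:
= 56 * cos(0)
= 56 * 1
= 56

56


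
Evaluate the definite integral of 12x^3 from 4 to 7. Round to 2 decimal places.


Find the antiderivative of 12x^3:
F(x) = 12/4 * x^4
Apply the Fundamental Theorem of Calculus:
F(7) - F(4)
= 12/4 * 7^4 - 12/4 * 4^4
= 12/4 * (2401 - 256)
= 12/4 * 2145
= 6435 = 6435.00

6435.00


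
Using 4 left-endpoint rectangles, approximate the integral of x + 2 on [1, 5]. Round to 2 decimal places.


Left Riemann sum uses left endpoints of each subinterval.
Interval: [1, 5], n = 4
dx = (5 - 1) / 4 = 1
Left endpoints: [1, 2, 3, 4]
f values: [3, 4, 5, 6]
Sum = dx * (sum of f values)
= 1 * 18
= 18 = 18.00

18.00


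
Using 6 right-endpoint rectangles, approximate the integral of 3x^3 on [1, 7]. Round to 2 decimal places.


Right Riemann sum uses right endpoints of each subinterval.
Interval: [1, 7], n = 6
dx = (7 - 1) / 6 = 1
Right endpoints: [2, 3, 4, 5, 6, 7]
f values: [24, 81, 192, 375, 648, 1029]
Sum = dx * (sum of f values)
= 1 * 2349
= 2349 = 2349.00

2349.00


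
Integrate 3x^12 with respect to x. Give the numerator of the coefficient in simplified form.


Apply the power rule for integration:
integral of ax^n dx = a/(n+1) * x^(n+1) + C
integral of 3x^12 dx
= 3/13 * x^13 + C
The coefficient in lowest terms is 3/13, and its numerator is 3

3


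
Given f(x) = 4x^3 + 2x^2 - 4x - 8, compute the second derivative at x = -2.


First derivative:
f'(x) = 12x^2 + 4x - 4
Second derivative:
f''(x) = 24x + 4
Substitute x = -2:
f''(-2) = 24 * (-2) + 4
= -48 + 4
= -44

-44


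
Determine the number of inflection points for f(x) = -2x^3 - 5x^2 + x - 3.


Inflection points occur where f''(x) = 0 and concavity changes.
f(x) = -2x^3 - 5x^2 + x - 3
f'(x) = -6x^2 - 10x + 1
f''(x) = -12x - 10
Set f''(x) = 0:
-12x - 10 = 0
x = 10 / (-12) = -5/6
Since f''(x) is linear (degree 1), it changes sign at this point.
Therefore there is exactly 1 inflection point.

1


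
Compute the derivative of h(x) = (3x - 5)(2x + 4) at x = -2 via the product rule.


Let u(x) = 3x - 5 and v(x) = 2x + 4
u'(x) = 3
v'(x) = 2
Product rule: h'(x) = u'(x)*v(x) + u(x)*v'(x)
= 3 * (2x + 4) + (3x - 5) * 2
At x = -2:
u(-2) = 3 * (-2) - 5 = -11
v(-2) = 2 * (-2) + 4 = 0
h'(-2) = 3 * 0 + (-11) * 2
= 0 - 22
= -22

-22


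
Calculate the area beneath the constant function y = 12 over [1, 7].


The area under a constant function y = 12 is a rectangle.
Width = 7 - 1 = 6
Height = 12
Area = width * height
= 6 * 12
= 72

72


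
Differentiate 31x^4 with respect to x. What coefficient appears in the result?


We apply the power rule: d/dx [ax^n] = a*n * x^(n-1)
d/dx [31x^4]
= 31 * 4 * x^(4-1)
= 124x^3
The coefficient is 124

124


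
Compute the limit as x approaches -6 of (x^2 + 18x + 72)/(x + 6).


Direct substitution gives 0/0, so we factor the numerator.
Factor: (x^2 + 18x + 72) = (x + 6)(x + 12)
Cancel the common factor (x + 6):
(x^2 + 18x + 72)/(x + 6) = (x + 12)
Now substitute x = -6:
= (-6) - (-12) = 6

6


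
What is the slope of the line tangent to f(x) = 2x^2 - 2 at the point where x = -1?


The slope of the tangent line equals f'(x) at the point.
f(x) = 2x^2 - 2
f'(x) = 4x
At x = -1:
f'(-1) = 4 * (-1) + 0
= -4 + 0
= -4

-4


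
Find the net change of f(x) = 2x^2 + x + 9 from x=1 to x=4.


Net change = f(b) - f(a)
f(x) = 2x^2 + x + 9
Compute f(4):
f(4) = 2 * 4^2 + 1 * 4 + 9
= 32 + 4 + 9
= 45
Compute f(1):
f(1) = 2 * 1^2 + 1 * 1 + 9
= 2 + 1 + 9
= 12
Net change = 45 - 12 = 33

33


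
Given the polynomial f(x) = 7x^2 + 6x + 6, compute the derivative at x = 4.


Differentiate term by term using power and sum rules:
f(x) = 7x^2 + 6x + 6
f'(x) = 14x + 6
Substitute x = 4:
f'(4) = 14 * 4 + 6
= 56 + 6
= 62

62


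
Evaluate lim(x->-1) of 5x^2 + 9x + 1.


Since polynomials are continuous, we use direct substitution.
lim(x->-1) of 5x^2 + 9x + 1
= 5 * (-1)^2 + 9 * (-1) + 1
= 5 - 9 + 1
= -3

-3


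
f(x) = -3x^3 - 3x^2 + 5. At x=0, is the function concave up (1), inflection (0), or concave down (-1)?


Concavity is determined by the sign of f''(x).
f(x) = -3x^3 - 3x^2 + 5
f'(x) = -9x^2 - 6x
f''(x) = -18x - 6
f''(0) = -18 * 0 - 6
= 0 - 6
= -6
Since f''(0) < 0, the function is concave down (-1)

-1


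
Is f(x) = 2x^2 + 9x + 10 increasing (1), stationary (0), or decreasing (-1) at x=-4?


Compute f'(x) to determine behavior:
f'(x) = 4x + 9
f'(-4) = 4 * (-4) + 9
= -16 + 9
= -7
Since f'(-4) < 0, the function is decreasing (-1)

-1


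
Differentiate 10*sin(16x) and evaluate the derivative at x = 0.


Apply the chain rule to differentiate 10*sin(16x):
d/dx [10*sin(16x)]
= 10 * cos(16x) * d/dx(16x)
= 10 * 16 * cos(16x)
= 160 * cos(16x)
Evaluate at x = 0:
= 160 * cos(0)
= 160 * 1
= 160

160


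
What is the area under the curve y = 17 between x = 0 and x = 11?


The area under a constant function y = 17 is a rectangle.
Width = 11 - 0 = 11
Height = 17
Area = width * height
= 11 * 17
= 187

187


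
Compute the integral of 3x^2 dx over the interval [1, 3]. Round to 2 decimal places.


Find the antiderivative of 3x^2:
F(x) = 3/3 * x^3
Apply the Fundamental Theorem of Calculus:
F(3) - F(1)
= 3/3 * 3^3 - 3/3 * 1^3
= 3/3 * (27 - 1)
= 3/3 * 26
= 26 = 26.00

26.00


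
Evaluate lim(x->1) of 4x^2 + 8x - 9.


Since polynomials are continuous, we use direct substitution.
lim(x->1) of 4x^2 + 8x - 9
= 4 * 1^2 + 8 * 1 - 9
= 4 + 8 - 9
= 3

3


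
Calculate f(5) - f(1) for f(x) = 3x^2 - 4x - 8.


Net change = f(b) - f(a)
f(x) = 3x^2 - 4x - 8
Compute f(5):
f(5) = 3 * 5^2 - 4 * 5 - 8
= 75 - 20 - 8
= 47
Compute f(1):
f(1) = 3 * 1^2 - 4 * 1 - 8
= 3 - 4 - 8
= -9
Net change = 47 - (-9) = 56

56


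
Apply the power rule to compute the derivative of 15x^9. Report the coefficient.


We apply the power rule: d/dx [ax^n] = a*n * x^(n-1)
d/dx [15x^9]
= 15 * 9 * x^(9-1)
= 135x^8
The coefficient is 135

135


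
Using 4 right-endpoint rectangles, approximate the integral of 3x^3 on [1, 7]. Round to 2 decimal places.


Right Riemann sum uses right endpoints of each subinterval.
Interval: [1, 7], n = 4
dx = (7 - 1) / 4 = 3/2
Right endpoints: [5/2, 4, 11/2, 7]
f values: [375/8, 192, 3993/8, 1029]
Sum = dx * (sum of f values)
= 3/2 * 1767
= 5301/2 = 2650.50

2650.50


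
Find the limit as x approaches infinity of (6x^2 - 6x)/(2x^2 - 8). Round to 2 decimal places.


For limits at infinity with equal-degree polynomials,
we compare leading coefficients.
Numerator leading term: 6x^2
Denominator leading term: 2x^2
Divide both by x^2:
lim = (6 - 6/x) / (2 - 8/x^2)
As x -> infinity, the 1/x and 1/x^2 terms vanish:
= 6/2 = 3 = 3.00

3.00


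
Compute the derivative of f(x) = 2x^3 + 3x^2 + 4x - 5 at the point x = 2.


Differentiate f(x) = 2x^3 + 3x^2 + 4x - 5 term by term:
f'(x) = 6x^2 + 6x + 4
Substitute x = 2:
f'(2) = 6 * 2^2 + 6 * 2 + 4
= 24 + 12 + 4
= 40

40


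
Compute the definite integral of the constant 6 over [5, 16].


The integral of a constant k over [a, b] equals k * (b - a).
integral from 5 to 16 of 6 dx
= 6 * (16 - 5)
= 6 * 11
= 66

66


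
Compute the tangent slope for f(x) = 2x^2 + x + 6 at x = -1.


The slope of the tangent line equals f'(x) at the point.
f(x) = 2x^2 + x + 6
f'(x) = 4x + 1
At x = -1:
f'(-1) = 4 * (-1) + 1
= -4 + 1
= -3

-3


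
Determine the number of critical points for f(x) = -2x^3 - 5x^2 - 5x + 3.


Find where f'(x) = 0:
f(x) = -2x^3 - 5x^2 - 5x + 3
f'(x) = -6x^2 - 10x - 5
This is a quadratic in x. Use the discriminant to count real roots.
Discriminant = (-10)^2 - 4 * (-6) * (-5)
= 100 - 120
= -20
Since discriminant < 0, f'(x) = 0 has no real solutions.
Number of critical points: 0

0


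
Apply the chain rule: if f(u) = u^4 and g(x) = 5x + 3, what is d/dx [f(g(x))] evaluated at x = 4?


Using the chain rule: (f(g(x)))' = f'(g(x)) * g'(x)
First, find g(4):
g(4) = 5 * 4 + 3 = 23
Next, f'(u) = 4u^3
And g'(x) = 5
So f'(g(4)) * g'(4)
= 4 * 23^3 * 5
= 4 * 12167 * 5
= 243340

243340


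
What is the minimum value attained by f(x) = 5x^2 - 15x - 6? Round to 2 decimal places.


For a quadratic f(x) = ax^2 + bx + c with a > 0, the minimum is at the vertex.
Vertex x-coordinate: x = -b/(2a)
x = -(-15) / (2 * 5)
x = 15/10 = 3/2
Substitute back to find the minimum value:
f(3/2) = 5 * (3/2)^2 - 15 * (3/2) - 6
= 45/4 - 45/2 - 6
= -69/4 = -17.25

-17.25


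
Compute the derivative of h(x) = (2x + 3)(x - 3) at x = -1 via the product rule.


Let u(x) = 2x + 3 and v(x) = x - 3
u'(x) = 2
v'(x) = 1
Product rule: h'(x) = u'(x)*v(x) + u(x)*v'(x)
= 2 * (x - 3) + (2x + 3) * 1
At x = -1:
u(-1) = 2 * (-1) + 3 = 1
v(-1) = 1 * (-1) - 3 = -4
h'(-1) = 2 * (-4) + 1 * 1
= -8 + 1
= -7

-7


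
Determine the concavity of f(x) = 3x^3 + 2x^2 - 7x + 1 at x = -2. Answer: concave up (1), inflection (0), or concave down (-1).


Concavity is determined by the sign of f''(x).
f(x) = 3x^3 + 2x^2 - 7x + 1
f'(x) = 9x^2 + 4x - 7
f''(x) = 18x + 4
f''(-2) = 18 * (-2) + 4
= -36 + 4
= -32
Since f''(-2) < 0, the function is concave down (-1)

-1


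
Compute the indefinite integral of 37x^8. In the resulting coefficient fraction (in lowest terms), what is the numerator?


Apply the power rule for integration:
integral of ax^n dx = a/(n+1) * x^(n+1) + C
integral of 37x^8 dx
= 37/9 * x^9 + C
The coefficient in lowest terms is 37/9, and its numerator is 37

37


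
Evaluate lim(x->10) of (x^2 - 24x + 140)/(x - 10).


Direct substitution gives 0/0, so we factor the numerator.
Factor: (x^2 - 24x + 140) = (x - 10)(x - 14)
Cancel the common factor (x - 10):
(x^2 - 24x + 140)/(x - 10) = (x - 14)
Now substitute x = 10:
= (10) - (14) = -4

-4


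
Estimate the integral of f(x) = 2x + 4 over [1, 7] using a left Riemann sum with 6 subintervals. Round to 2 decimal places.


Left Riemann sum uses left endpoints of each subinterval.
Interval: [1, 7], n = 6
dx = (7 - 1) / 6 = 1
Left endpoints: [1, 2, 3, 4, 5, 6]
f values: [6, 8, 10, 12, 14, 16]
Sum = dx * (sum of f values)
= 1 * 66
= 66 = 66.00

66.00


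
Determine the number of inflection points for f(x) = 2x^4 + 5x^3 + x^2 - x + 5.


Inflection points occur where f''(x) = 0 and concavity changes.
f(x) = 2x^4 + 5x^3 + x^2 - x + 5
f'(x) = 8x^3 + 15x^2 + 2x - 1
f''(x) = 24x^2 + 30x + 2
This is a quadratic in x. Use the discriminant to count real roots.
Discriminant = (30)^2 - 4 * 24 * 2
= 900 - 192
= 708
Since discriminant > 0, f''(x) = 0 has 2 distinct real solutions.
A quadratic with two distinct real roots changes sign at each root, so concavity changes at both.
Number of inflection points: 2

2


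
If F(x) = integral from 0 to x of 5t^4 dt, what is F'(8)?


By the Fundamental Theorem of Calculus (Part 1):
If F(x) = integral from 0 to x of f(t) dt, then F'(x) = f(x)
Here f(t) = 5t^4
So F'(x) = 5x^4
Evaluate at x = 8:
F'(8) = 5 * 8^4
= 5 * 4096
= 20480

20480


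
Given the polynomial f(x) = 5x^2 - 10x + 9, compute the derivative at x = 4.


Differentiate term by term using power and sum rules:
f(x) = 5x^2 - 10x + 9
f'(x) = 10x - 10
Substitute x = 4:
f'(4) = 10 * 4 - 10
= 40 - 10
= 30

30


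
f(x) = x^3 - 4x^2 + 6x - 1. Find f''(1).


First derivative:
f'(x) = 3x^2 - 8x + 6
Second derivative:
f''(x) = 6x - 8
Substitute x = 1:
f''(1) = 6 * 1 - 8
= 6 - 8
= -2

-2


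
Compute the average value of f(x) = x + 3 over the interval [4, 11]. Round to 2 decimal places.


Average value = 1/(b-a) * integral from a to b of f(x) dx
First compute the integral of x + 3:
F(x) = (1/2)x^2 + 3x
F(11) = 1/2 * 121 + 3 * 11 = 187/2
F(4) = 1/2 * 16 + 3 * 4 = 20
Integral = 187/2 - 20 = 147/2
Average = (147/2) / (11 - 4) = (147/2) / 7
= 21/2 = 10.50

10.50


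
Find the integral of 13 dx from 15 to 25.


The integral of a constant k over [a, b] equals k * (b - a).
integral from 15 to 25 of 13 dx
= 13 * (25 - 15)
= 13 * 10
= 130

130


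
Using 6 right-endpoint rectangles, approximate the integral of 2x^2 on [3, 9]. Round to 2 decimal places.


Right Riemann sum uses right endpoints of each subinterval.
Interval: [3, 9], n = 6
dx = (9 - 3) / 6 = 1
Right endpoints: [4, 5, 6, 7, 8, 9]
f values: [32, 50, 72, 98, 128, 162]
Sum = dx * (sum of f values)
= 1 * 542
= 542 = 542.00

542.00


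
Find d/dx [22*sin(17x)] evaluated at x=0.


Apply the chain rule to differentiate 22*sin(17x):
d/dx [22*sin(17x)]
= 22 * cos(17x) * d/dx(17x)
= 22 * 17 * cos(17x)
= 374 * cos(17x)
Evaluate at x = 0:
= 374 * cos(0)
= 374 * 1
= 374

374


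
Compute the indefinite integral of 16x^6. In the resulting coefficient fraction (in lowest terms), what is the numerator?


Apply the power rule for integration:
integral of ax^n dx = a/(n+1) * x^(n+1) + C
integral of 16x^6 dx
= 16/7 * x^7 + C
The coefficient in lowest terms is 16/7, and its numerator is 16

16


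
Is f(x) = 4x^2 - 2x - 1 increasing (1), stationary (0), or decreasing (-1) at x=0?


Compute f'(x) to determine behavior:
f'(x) = 8x - 2
f'(0) = 8 * 0 - 2
= 0 - 2
= -2
Since f'(0) < 0, the function is decreasing (-1)

-1


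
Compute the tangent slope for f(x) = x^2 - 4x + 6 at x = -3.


The slope of the tangent line equals f'(x) at the point.
f(x) = x^2 - 4x + 6
f'(x) = 2x - 4
At x = -3:
f'(-3) = 2 * (-3) - 4
= -6 - 4
= -10

-10


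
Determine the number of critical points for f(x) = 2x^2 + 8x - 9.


Find where f'(x) = 0:
f'(x) = 4x + 8
Set f'(x) = 0:
4x + 8 = 0
x = -8 / 4 = -2
This is a linear equation in x, so there is exactly one solution.
Number of critical points: 1

1


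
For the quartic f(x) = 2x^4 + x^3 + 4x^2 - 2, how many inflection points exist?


Inflection points occur where f''(x) = 0 and concavity changes.
f(x) = 2x^4 + x^3 + 4x^2 - 2
f'(x) = 8x^3 + 3x^2 + 8x
f''(x) = 24x^2 + 6x + 8
This is a quadratic in x. Use the discriminant to count real roots.
Discriminant = (6)^2 - 4 * 24 * 8
= 36 - 768
= -732
Since discriminant < 0, f''(x) = 0 has no real solutions.
Number of inflection points: 0

0


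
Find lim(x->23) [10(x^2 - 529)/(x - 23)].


Direct substitution gives 0/0, so we factor the numerator.
Factor: 10(x^2 - 529) = 10 * (x - 23)(x + 23)
Cancel the common factor (x - 23):
10(x^2 - 529)/(x - 23) = 10 * (x + 23)
Now substitute x = 23:
= 10 * (23 + 23) = 460

460


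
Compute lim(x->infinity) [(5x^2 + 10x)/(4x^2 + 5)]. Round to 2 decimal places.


For limits at infinity with equal-degree polynomials,
we compare leading coefficients.
Numerator leading term: 5x^2
Denominator leading term: 4x^2
Divide both by x^2:
lim = (5 + 10/x) / (4 + 5/x^2)
As x -> infinity, the 1/x and 1/x^2 terms vanish:
= 5/4 = 1.25

1.25


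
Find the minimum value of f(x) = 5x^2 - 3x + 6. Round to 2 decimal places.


For a quadratic f(x) = ax^2 + bx + c with a > 0, the minimum is at the vertex.
Vertex x-coordinate: x = -b/(2a)
x = -(-3) / (2 * 5)
x = 3/10
Substitute back to find the minimum value:
f(3/10) = 5 * (3/10)^2 - 3 * (3/10) + 6
= 9/20 - 9/10 + 6
= 111/20 = 5.55

5.55


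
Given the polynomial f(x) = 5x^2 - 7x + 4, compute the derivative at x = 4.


Differentiate term by term using power and sum rules:
f(x) = 5x^2 - 7x + 4
f'(x) = 10x - 7
Substitute x = 4:
f'(4) = 10 * 4 - 7
= 40 - 7
= 33

33


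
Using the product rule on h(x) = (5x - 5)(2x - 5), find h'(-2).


Let u(x) = 5x - 5 and v(x) = 2x - 5
u'(x) = 5
v'(x) = 2
Product rule: h'(x) = u'(x)*v(x) + u(x)*v'(x)
= 5 * (2x - 5) + (5x - 5) * 2
At x = -2:
u(-2) = 5 * (-2) - 5 = -15
v(-2) = 2 * (-2) - 5 = -9
h'(-2) = 5 * (-9) + (-15) * 2
= -45 - 30
= -75

-75


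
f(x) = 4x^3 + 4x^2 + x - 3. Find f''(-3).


First derivative:
f'(x) = 12x^2 + 8x + 1
Second derivative:
f''(x) = 24x + 8
Substitute x = -3:
f''(-3) = 24 * (-3) + 8
= -72 + 8
= -64

-64


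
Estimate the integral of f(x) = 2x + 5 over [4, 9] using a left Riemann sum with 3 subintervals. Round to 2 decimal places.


Left Riemann sum uses left endpoints of each subinterval.
Interval: [4, 9], n = 3
dx = (9 - 4) / 3 = 5/3
Left endpoints: [4, 17/3, 22/3]
f values: [13, 49/3, 59/3]
Sum = dx * (sum of f values)
= 5/3 * 49
= 245/3 ≈ 81.67

81.67


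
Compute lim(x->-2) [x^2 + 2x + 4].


Since polynomials are continuous, we use direct substitution.
lim(x->-2) of x^2 + 2x + 4
= 1 * (-2)^2 + 2 * (-2) + 4
= 4 - 4 + 4
= 4

4


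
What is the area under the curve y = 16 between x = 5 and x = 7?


The area under a constant function y = 16 is a rectangle.
Width = 7 - 5 = 2
Height = 16
Area = width * height
= 2 * 16
= 32

32


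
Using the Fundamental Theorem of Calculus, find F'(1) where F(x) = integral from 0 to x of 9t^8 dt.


By the Fundamental Theorem of Calculus (Part 1):
If F(x) = integral from 0 to x of f(t) dt, then F'(x) = f(x)
Here f(t) = 9t^8
So F'(x) = 9x^8
Evaluate at x = 1:
F'(1) = 9 * 1^8
= 9 * 1
= 9

9


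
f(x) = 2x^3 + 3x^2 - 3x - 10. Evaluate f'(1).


Differentiate f(x) = 2x^3 + 3x^2 - 3x - 10 term by term:
f'(x) = 6x^2 + 6x - 3
Substitute x = 1:
f'(1) = 6 * 1^2 + 6 * 1 - 3
= 6 + 6 - 3
= 9

9


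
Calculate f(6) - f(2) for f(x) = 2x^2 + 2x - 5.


Net change = f(b) - f(a)
f(x) = 2x^2 + 2x - 5
Compute f(6):
f(6) = 2 * 6^2 + 2 * 6 - 5
= 72 + 12 - 5
= 79
Compute f(2):
f(2) = 2 * 2^2 + 2 * 2 - 5
= 8 + 4 - 5
= 7
Net change = 79 - 7 = 72

72


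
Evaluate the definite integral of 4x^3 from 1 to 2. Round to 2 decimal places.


Find the antiderivative of 4x^3:
F(x) = 4/4 * x^4
Apply the Fundamental Theorem of Calculus:
F(2) - F(1)
= 4/4 * 2^4 - 4/4 * 1^4
= 4/4 * (16 - 1)
= 4/4 * 15
= 15 = 15.00

15.00


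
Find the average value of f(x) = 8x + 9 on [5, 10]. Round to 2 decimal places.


Average value = 1/(b-a) * integral from a to b of f(x) dx
First compute the integral of 8x + 9:
F(x) = 4x^2 + 9x
F(10) = 4 * 100 + 9 * 10 = 490
F(5) = 4 * 25 + 9 * 5 = 145
Integral = 490 - 145 = 345
Average = 345 / (10 - 5) = 345 / 5
= 69 = 69.00

69.00


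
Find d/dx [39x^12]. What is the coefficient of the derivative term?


We apply the power rule: d/dx [ax^n] = a*n * x^(n-1)
d/dx [39x^12]
= 39 * 12 * x^(12-1)
= 468x^11
The coefficient is 468

468


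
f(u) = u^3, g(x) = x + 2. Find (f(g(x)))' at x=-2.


Using the chain rule: (f(g(x)))' = f'(g(x)) * g'(x)
First, find g(-2):
g(-2) = 1 * (-2) + 2 = 0
Next, f'(u) = 3u^2
And g'(x) = 1
So f'(g(-2)) * g'(-2)
= 3 * 0^2 * 1
= 3 * 0 * 1
= 0

0


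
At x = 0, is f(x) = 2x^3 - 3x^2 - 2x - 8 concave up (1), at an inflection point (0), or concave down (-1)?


Concavity is determined by the sign of f''(x).
f(x) = 2x^3 - 3x^2 - 2x - 8
f'(x) = 6x^2 - 6x - 2
f''(x) = 12x - 6
f''(0) = 12 * 0 - 6
= 0 - 6
= -6
Since f''(0) < 0, the function is concave down (-1)

-1


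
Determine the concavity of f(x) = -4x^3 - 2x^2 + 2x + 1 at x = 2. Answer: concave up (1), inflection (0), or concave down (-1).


Concavity is determined by the sign of f''(x).
f(x) = -4x^3 - 2x^2 + 2x + 1
f'(x) = -12x^2 - 4x + 2
f''(x) = -24x - 4
f''(2) = -24 * 2 - 4
= -48 - 4
= -52
Since f''(2) < 0, the function is concave down (-1)

-1


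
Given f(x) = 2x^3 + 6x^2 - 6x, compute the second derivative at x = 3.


First derivative:
f'(x) = 6x^2 + 12x - 6
Second derivative:
f''(x) = 12x + 12
Substitute x = 3:
f''(3) = 12 * 3 + 12
= 36 + 12
= 48

48


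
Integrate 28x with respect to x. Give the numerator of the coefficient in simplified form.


Apply the power rule for integration:
integral of ax^n dx = a/(n+1) * x^(n+1) + C
integral of 28x dx
= 28/2 * x^2 + C
= 14 * x^2 + C
The coefficient in lowest terms is 14 = 14/1, so its numerator is 14

14


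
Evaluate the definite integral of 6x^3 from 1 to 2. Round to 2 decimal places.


Find the antiderivative of 6x^3:
F(x) = 6/4 * x^4
Apply the Fundamental Theorem of Calculus:
F(2) - F(1)
= 6/4 * 2^4 - 6/4 * 1^4
= 6/4 * (16 - 1)
= 6/4 * 15
= 45/2 = 22.50

22.50


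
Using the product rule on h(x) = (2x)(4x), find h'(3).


Let u(x) = 2x and v(x) = 4x
u'(x) = 2
v'(x) = 4
Product rule: h'(x) = u'(x)*v(x) + u(x)*v'(x)
= 2 * (4x) + (2x) * 4
At x = 3:
u(3) = 2 * 3 + 0 = 6
v(3) = 4 * 3 + 0 = 12
h'(3) = 2 * 12 + 6 * 4
= 24 + 24
= 48

48


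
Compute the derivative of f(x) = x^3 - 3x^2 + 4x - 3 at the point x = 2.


Differentiate f(x) = x^3 - 3x^2 + 4x - 3 term by term:
f'(x) = 3x^2 - 6x + 4
Substitute x = 2:
f'(2) = 3 * 2^2 - 6 * 2 + 4
= 12 - 12 + 4
= 4

4


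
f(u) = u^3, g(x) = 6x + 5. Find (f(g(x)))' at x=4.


Using the chain rule: (f(g(x)))' = f'(g(x)) * g'(x)
First, find g(4):
g(4) = 6 * 4 + 5 = 29
Next, f'(u) = 3u^2
And g'(x) = 6
So f'(g(4)) * g'(4)
= 3 * 29^2 * 6
= 3 * 841 * 6
= 15138

15138


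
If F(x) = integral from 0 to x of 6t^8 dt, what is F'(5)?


By the Fundamental Theorem of Calculus (Part 1):
If F(x) = integral from 0 to x of f(t) dt, then F'(x) = f(x)
Here f(t) = 6t^8
So F'(x) = 6x^8
Evaluate at x = 5:
F'(5) = 6 * 5^8
= 6 * 390625
= 2343750

2343750


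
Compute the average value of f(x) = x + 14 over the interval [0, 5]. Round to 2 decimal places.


Average value = 1/(b-a) * integral from a to b of f(x) dx
First compute the integral of x + 14:
F(x) = (1/2)x^2 + 14x
F(5) = 1/2 * 25 + 14 * 5 = 165/2
F(0) = 1/2 * 0 + 14 * 0 = 0
Integral = 165/2 - 0 = 165/2
Average = (165/2) / (5 - 0) = (165/2) / 5
= 33/2 = 16.50

16.50


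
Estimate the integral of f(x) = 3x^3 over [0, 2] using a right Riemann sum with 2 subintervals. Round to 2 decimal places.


Right Riemann sum uses right endpoints of each subinterval.
Interval: [0, 2], n = 2
dx = (2 - 0) / 2 = 1
Right endpoints: [1, 2]
f values: [3, 24]
Sum = dx * (sum of f values)
= 1 * 27
= 27 = 27.00

27.00


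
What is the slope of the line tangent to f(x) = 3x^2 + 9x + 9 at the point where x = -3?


The slope of the tangent line equals f'(x) at the point.
f(x) = 3x^2 + 9x + 9
f'(x) = 6x + 9
At x = -3:
f'(-3) = 6 * (-3) + 9
= -18 + 9
= -9

-9


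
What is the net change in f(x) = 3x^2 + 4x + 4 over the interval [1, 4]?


Net change = f(b) - f(a)
f(x) = 3x^2 + 4x + 4
Compute f(4):
f(4) = 3 * 4^2 + 4 * 4 + 4
= 48 + 16 + 4
= 68
Compute f(1):
f(1) = 3 * 1^2 + 4 * 1 + 4
= 3 + 4 + 4
= 11
Net change = 68 - 11 = 57

57


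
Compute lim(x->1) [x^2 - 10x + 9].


Since polynomials are continuous, we use direct substitution.
lim(x->1) of x^2 - 10x + 9
= 1 * 1^2 - 10 * 1 + 9
= 1 - 10 + 9
= 0

0


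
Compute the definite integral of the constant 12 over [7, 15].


The integral of a constant k over [a, b] equals k * (b - a).
integral from 7 to 15 of 12 dx
= 12 * (15 - 7)
= 12 * 8
= 96

96


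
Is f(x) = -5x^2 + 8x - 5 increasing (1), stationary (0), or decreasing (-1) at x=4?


Compute f'(x) to determine behavior:
f'(x) = -10x + 8
f'(4) = -10 * 4 + 8
= -40 + 8
= -32
Since f'(4) < 0, the function is decreasing (-1)

-1


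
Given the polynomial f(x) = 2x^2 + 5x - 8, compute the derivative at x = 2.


Differentiate term by term using power and sum rules:
f(x) = 2x^2 + 5x - 8
f'(x) = 4x + 5
Substitute x = 2:
f'(2) = 4 * 2 + 5
= 8 + 5
= 13

13


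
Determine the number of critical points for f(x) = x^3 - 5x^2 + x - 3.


Find where f'(x) = 0:
f(x) = x^3 - 5x^2 + x - 3
f'(x) = 3x^2 - 10x + 1
This is a quadratic in x. Use the discriminant to count real roots.
Discriminant = (-10)^2 - 4 * 3 * 1
= 100 - 12
= 88
Since discriminant > 0, f'(x) = 0 has 2 real solutions.
Number of critical points: 2

2


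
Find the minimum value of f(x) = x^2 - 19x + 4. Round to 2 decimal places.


For a quadratic f(x) = ax^2 + bx + c with a > 0, the minimum is at the vertex.
Vertex x-coordinate: x = -b/(2a)
x = -(-19) / (2 * 1)
x = 19/2
Substitute back to find the minimum value:
f(19/2) = 1 * (19/2)^2 - 19 * (19/2) + 4
= 361/4 - 361/2 + 4
= -345/4 = -86.25

-86.25


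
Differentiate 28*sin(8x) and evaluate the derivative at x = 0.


Apply the chain rule to differentiate 28*sin(8x):
d/dx [28*sin(8x)]
= 28 * cos(8x) * d/dx(8x)
= 28 * 8 * cos(8x)
= 224 * cos(8x)
Evaluate at x = 0:
= 224 * cos(0)
= 224 * 1
= 224

224


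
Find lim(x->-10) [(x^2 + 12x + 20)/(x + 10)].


Direct substitution gives 0/0, so we factor the numerator.
Factor: (x^2 + 12x + 20) = (x + 10)(x + 2)
Cancel the common factor (x + 10):
(x^2 + 12x + 20)/(x + 10) = (x + 2)
Now substitute x = -10:
= (-10) - (-2) = -8

-8


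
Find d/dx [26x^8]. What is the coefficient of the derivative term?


We apply the power rule: d/dx [ax^n] = a*n * x^(n-1)
d/dx [26x^8]
= 26 * 8 * x^(8-1)
= 208x^7
The coefficient is 208

208


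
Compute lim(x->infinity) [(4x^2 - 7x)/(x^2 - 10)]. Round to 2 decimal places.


For limits at infinity with equal-degree polynomials,
we compare leading coefficients.
Numerator leading term: 4x^2
Denominator leading term: x^2
Divide both by x^2:
lim = (4 - 7/x) / (1 - 10/x^2)
As x -> infinity, the 1/x and 1/x^2 terms vanish:
= 4/1 = 4 = 4.00

4.00


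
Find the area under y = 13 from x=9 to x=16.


The area under a constant function y = 13 is a rectangle.
Width = 16 - 9 = 7
Height = 13
Area = width * height
= 7 * 13
= 91

91


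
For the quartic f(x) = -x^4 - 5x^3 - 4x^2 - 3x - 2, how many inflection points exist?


Inflection points occur where f''(x) = 0 and concavity changes.
f(x) = -x^4 - 5x^3 - 4x^2 - 3x - 2
f'(x) = -4x^3 - 15x^2 - 8x - 3
f''(x) = -12x^2 - 30x - 8
This is a quadratic in x. Use the discriminant to count real roots.
Discriminant = (-30)^2 - 4 * (-12) * (-8)
= 900 - 384
= 516
Since discriminant > 0, f''(x) = 0 has 2 distinct real solutions.
A quadratic with two distinct real roots changes sign at each root, so concavity changes at both.
Number of inflection points: 2

2


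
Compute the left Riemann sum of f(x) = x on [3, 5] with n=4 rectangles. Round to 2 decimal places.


Left Riemann sum uses left endpoints of each subinterval.
Interval: [3, 5], n = 4
dx = (5 - 3) / 4 = 1/2
Left endpoints: [3, 7/2, 4, 9/2]
f values: [3, 7/2, 4, 9/2]
Sum = dx * (sum of f values)
= 1/2 * 15
= 15/2 = 7.50

7.50


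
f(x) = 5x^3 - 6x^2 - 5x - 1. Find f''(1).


First derivative:
f'(x) = 15x^2 - 12x - 5
Second derivative:
f''(x) = 30x - 12
Substitute x = 1:
f''(1) = 30 * 1 - 12
= 30 - 12
= 18

18


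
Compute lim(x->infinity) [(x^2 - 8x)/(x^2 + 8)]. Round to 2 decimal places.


For limits at infinity with equal-degree polynomials,
we compare leading coefficients.
Numerator leading term: x^2
Denominator leading term: x^2
Divide both by x^2:
lim = (1 - 8/x) / (1 + 8/x^2)
As x -> infinity, the 1/x and 1/x^2 terms vanish:
= 1/1 = 1 = 1.00

1.00


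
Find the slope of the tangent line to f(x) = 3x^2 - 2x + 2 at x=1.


The slope of the tangent line equals f'(x) at the point.
f(x) = 3x^2 - 2x + 2
f'(x) = 6x - 2
At x = 1:
f'(1) = 6 * 1 - 2
= 6 - 2
= 4

4


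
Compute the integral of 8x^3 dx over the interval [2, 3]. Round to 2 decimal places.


Find the antiderivative of 8x^3:
F(x) = 8/4 * x^4
Apply the Fundamental Theorem of Calculus:
F(3) - F(2)
= 8/4 * 3^4 - 8/4 * 2^4
= 8/4 * (81 - 16)
= 8/4 * 65
= 130 = 130.00

130.00


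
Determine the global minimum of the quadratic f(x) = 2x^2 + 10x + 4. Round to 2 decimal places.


For a quadratic f(x) = ax^2 + bx + c with a > 0, the minimum is at the vertex.
Vertex x-coordinate: x = -b/(2a)
x = -(10) / (2 * 2)
x = -10/4 = -5/2
Substitute back to find the minimum value:
f(-5/2) = 2 * (-5/2)^2 + 10 * (-5/2) + 4
= 25/2 - 25 + 4
= -17/2 = -8.50

-8.50


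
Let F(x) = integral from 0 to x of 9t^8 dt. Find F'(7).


By the Fundamental Theorem of Calculus (Part 1):
If F(x) = integral from 0 to x of f(t) dt, then F'(x) = f(x)
Here f(t) = 9t^8
So F'(x) = 9x^8
Evaluate at x = 7:
F'(7) = 9 * 7^8
= 9 * 5764801
= 51883209

51883209


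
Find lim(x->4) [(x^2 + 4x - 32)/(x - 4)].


Direct substitution gives 0/0, so we factor the numerator.
Factor: (x^2 + 4x - 32) = (x - 4)(x + 8)
Cancel the common factor (x - 4):
(x^2 + 4x - 32)/(x - 4) = (x + 8)
Now substitute x = 4:
= (4) - (-8) = 12

12


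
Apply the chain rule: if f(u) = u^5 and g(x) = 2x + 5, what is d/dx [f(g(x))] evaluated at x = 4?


Using the chain rule: (f(g(x)))' = f'(g(x)) * g'(x)
First, find g(4):
g(4) = 2 * 4 + 5 = 13
Next, f'(u) = 5u^4
And g'(x) = 2
So f'(g(4)) * g'(4)
= 5 * 13^4 * 2
= 5 * 28561 * 2
= 285610

285610


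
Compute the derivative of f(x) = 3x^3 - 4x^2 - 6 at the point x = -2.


Differentiate f(x) = 3x^3 - 4x^2 - 6 term by term:
f'(x) = 9x^2 - 8x
Substitute x = -2:
f'(-2) = 9 * (-2)^2 - 8 * (-2) + 0
= 36 + 16 + 0
= 52

52


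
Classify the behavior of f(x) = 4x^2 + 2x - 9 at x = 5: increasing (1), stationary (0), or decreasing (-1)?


Compute f'(x) to determine behavior:
f'(x) = 8x + 2
f'(5) = 8 * 5 + 2
= 40 + 2
= 42
Since f'(5) > 0, the function is increasing (1)

1


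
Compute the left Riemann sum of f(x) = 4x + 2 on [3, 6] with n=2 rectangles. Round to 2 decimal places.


Left Riemann sum uses left endpoints of each subinterval.
Interval: [3, 6], n = 2
dx = (6 - 3) / 2 = 3/2
Left endpoints: [3, 9/2]
f values: [14, 20]
Sum = dx * (sum of f values)
= 3/2 * 34
= 51 = 51.00

51.00


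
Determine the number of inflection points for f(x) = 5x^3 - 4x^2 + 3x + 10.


Inflection points occur where f''(x) = 0 and concavity changes.
f(x) = 5x^3 - 4x^2 + 3x + 10
f'(x) = 15x^2 - 8x + 3
f''(x) = 30x - 8
Set f''(x) = 0:
30x - 8 = 0
x = 8 / 30 = 4/15
Since f''(x) is linear (degree 1), it changes sign at this point.
Therefore there is exactly 1 inflection point.

1


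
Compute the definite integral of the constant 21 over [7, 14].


The integral of a constant k over [a, b] equals k * (b - a).
integral from 7 to 14 of 21 dx
= 21 * (14 - 7)
= 21 * 7
= 147

147


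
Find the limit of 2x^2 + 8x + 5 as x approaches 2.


Since polynomials are continuous, we use direct substitution.
lim(x->2) of 2x^2 + 8x + 5
= 2 * 2^2 + 8 * 2 + 5
= 8 + 16 + 5
= 29

29


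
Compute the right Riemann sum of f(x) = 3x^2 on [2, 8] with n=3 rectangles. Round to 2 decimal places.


Right Riemann sum uses right endpoints of each subinterval.
Interval: [2, 8], n = 3
dx = (8 - 2) / 3 = 2
Right endpoints: [4, 6, 8]
f values: [48, 108, 192]
Sum = dx * (sum of f values)
= 2 * 348
= 696 = 696.00

696.00


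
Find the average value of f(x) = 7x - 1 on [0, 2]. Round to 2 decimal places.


Average value = 1/(b-a) * integral from a to b of f(x) dx
First compute the integral of 7x - 1:
F(x) = (7/2)x^2 - x
F(2) = 7/2 * 4 - 1 * 2 = 12
F(0) = 7/2 * 0 - 1 * 0 = 0
Integral = 12 - 0 = 12
Average = 12 / (2 - 0) = 12 / 2
= 6 = 6.00

6.00


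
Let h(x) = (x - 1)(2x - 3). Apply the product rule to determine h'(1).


Let u(x) = x - 1 and v(x) = 2x - 3
u'(x) = 1
v'(x) = 2
Product rule: h'(x) = u'(x)*v(x) + u(x)*v'(x)
= 1 * (2x - 3) + (x - 1) * 2
At x = 1:
u(1) = 1 * 1 - 1 = 0
v(1) = 2 * 1 - 3 = -1
h'(1) = 1 * (-1) + 0 * 2
= -1 + 0
= -1

-1


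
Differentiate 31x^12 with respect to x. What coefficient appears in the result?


We apply the power rule: d/dx [ax^n] = a*n * x^(n-1)
d/dx [31x^12]
= 31 * 12 * x^(12-1)
= 372x^11
The coefficient is 372

372


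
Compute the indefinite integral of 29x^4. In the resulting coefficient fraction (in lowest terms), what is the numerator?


Apply the power rule for integration:
integral of ax^n dx = a/(n+1) * x^(n+1) + C
integral of 29x^4 dx
= 29/5 * x^5 + C
The coefficient in lowest terms is 29/5, and its numerator is 29

29


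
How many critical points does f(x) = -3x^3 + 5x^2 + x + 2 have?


Find where f'(x) = 0:
f(x) = -3x^3 + 5x^2 + x + 2
f'(x) = -9x^2 + 10x + 1
This is a quadratic in x. Use the discriminant to count real roots.
Discriminant = (10)^2 - 4 * (-9) * 1
= 100 - (-36)
= 136
Since discriminant > 0, f'(x) = 0 has 2 real solutions.
Number of critical points: 2

2


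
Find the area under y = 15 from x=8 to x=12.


The area under a constant function y = 15 is a rectangle.
Width = 12 - 8 = 4
Height = 15
Area = width * height
= 4 * 15
= 60

60


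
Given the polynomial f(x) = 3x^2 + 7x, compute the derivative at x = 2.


Differentiate term by term using power and sum rules:
f(x) = 3x^2 + 7x
f'(x) = 6x + 7
Substitute x = 2:
f'(2) = 6 * 2 + 7
= 12 + 7
= 19

19


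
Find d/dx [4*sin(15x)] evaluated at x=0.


Apply the chain rule to differentiate 4*sin(15x):
d/dx [4*sin(15x)]
= 4 * cos(15x) * d/dx(15x)
= 4 * 15 * cos(15x)
= 60 * cos(15x)
Evaluate at x = 0:
= 60 * cos(0)
= 60 * 1
= 60

60
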